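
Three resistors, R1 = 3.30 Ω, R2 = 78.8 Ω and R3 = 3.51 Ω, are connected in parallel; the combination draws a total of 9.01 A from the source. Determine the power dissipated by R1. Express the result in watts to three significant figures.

68.2 W

The branches share the same voltage, but only the total current is given — find V from the equivalent resistance first.
1/R_eq = 1/3.30 + 1/78.8 + 1/3.51 ⇒ R_eq = 1.665 Ω
V = I_total × R_eq = 9.010 × 1.665 = 15.00 V
P_R1 = V² / R1 = (15.00)² / 3.30 = 68.19 W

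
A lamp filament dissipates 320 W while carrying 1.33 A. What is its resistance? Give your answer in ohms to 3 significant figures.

181 Ω

The two known quantities fix the third via R = P / I².
R = 320 / (1.330)² = 180.9 Ω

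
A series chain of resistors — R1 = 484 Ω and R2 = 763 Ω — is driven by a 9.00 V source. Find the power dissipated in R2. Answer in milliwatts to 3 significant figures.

39.7 mW

In a series string the same current flows through every resistor — find that current, then P = I²R for the one we want.
R_total = 484 + 763 = 1247 Ω
I = V / R_total = 9.00 / 1247 = 0.007217 A
P_R2 = I² × R2 = (0.007217)² × 763 = 0.03974 W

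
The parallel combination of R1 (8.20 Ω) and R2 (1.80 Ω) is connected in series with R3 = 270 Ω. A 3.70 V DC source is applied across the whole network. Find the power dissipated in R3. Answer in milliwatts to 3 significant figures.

Combine R1 and R2 into their parallel equivalent first, reducing the network to two series resistors.
R_p = (8.20×1.80)/(8.20+1.80) = 1.476 Ω
R_total = R_p + 270 = 1.476 + 270 = 271.5 Ω
I = V / R_total = 3.70 / 271.5 = 0.01363 A
All the supply current flows through R3; use P = I²R3.
P_R3 = (0.01363)² × 270 = 0.05015 W

50.2 mW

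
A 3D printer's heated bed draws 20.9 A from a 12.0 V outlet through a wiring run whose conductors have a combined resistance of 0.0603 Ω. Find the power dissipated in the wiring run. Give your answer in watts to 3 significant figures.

Only the current and the line resistance are needed for the I²R loss.
The wiring run carries the full 20.9 A.
P_line = I² R_line = (20.90)² × 0.0603 = 26.34 W

26.3 W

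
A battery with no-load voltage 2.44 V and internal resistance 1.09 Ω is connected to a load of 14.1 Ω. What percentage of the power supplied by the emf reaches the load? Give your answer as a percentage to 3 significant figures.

η = P_load/(P_load+P_int) = I²R/(I²R+I²r) = R/(R+r) — the I² cancels for series elements.
η = R / (R + r) = 14.1 / (14.1 + 1.09) = 0.9282

92.8 %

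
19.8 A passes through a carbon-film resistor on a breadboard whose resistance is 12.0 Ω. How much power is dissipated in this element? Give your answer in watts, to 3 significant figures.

4700 W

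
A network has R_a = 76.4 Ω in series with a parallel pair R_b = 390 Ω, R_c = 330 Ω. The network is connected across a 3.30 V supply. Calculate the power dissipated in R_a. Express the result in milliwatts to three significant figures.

12.8 mW

Replace R_b and R_c with their parallel equivalent so the circuit becomes R_a in series with R_p.
R_p = (390×330)/(390+330) = 178.8 Ω
R_total = 76.4 + 178.8 = 255.2 Ω
I = V / R_total = 3.30 / 255.2 = 0.01293 A
R_a is in the main series path, so its power is I²R_a.
P_R_a = (0.01293)² × 76.4 = 0.01278 W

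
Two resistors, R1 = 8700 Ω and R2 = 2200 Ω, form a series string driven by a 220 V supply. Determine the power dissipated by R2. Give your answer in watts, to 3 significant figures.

In a series string the same current flows through every resistor — find that current, then P = I²R for the one we want.
R_total = 8700 + 2200 = 10900 Ω
I = V / R_total = 220 / 10900 = 0.02018 A
P_R2 = I² × R2 = (0.02018)² × 2200 = 0.8962 W

0.896 W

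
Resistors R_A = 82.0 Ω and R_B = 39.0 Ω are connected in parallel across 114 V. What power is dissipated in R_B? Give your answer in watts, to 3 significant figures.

333 W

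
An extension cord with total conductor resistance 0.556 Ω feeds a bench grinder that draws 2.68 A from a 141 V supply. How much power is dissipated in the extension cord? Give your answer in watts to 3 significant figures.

3.99 W

The extension cord is a series resistance carrying the load current; its dissipation is I²R_line.
The extension cord carries the full 2.68 A.
P_line = I² R_line = (2.680)² × 0.556 = 3.993 W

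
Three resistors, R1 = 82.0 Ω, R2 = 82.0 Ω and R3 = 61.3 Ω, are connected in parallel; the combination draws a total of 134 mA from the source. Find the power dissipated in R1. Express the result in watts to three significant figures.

The branches share the same voltage, but only the total current is given — find V from the equivalent resistance first.
1/R_eq = 1/82.0 + 1/82.0 + 1/61.3 ⇒ R_eq = 24.57 Ω
V = I_total × R_eq = 0.1340 × 24.57 = 3.292 V
P_R1 = V² / R1 = (3.292)² / 82.0 = 0.1322 W

0.132 W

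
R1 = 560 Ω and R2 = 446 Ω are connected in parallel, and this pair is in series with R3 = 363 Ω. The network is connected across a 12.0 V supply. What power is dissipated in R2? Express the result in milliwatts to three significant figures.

First find R_p for the parallel pair, then treat R_p + R3 as a series loop.
R_p = (560×446)/(560+446) = 248.3 Ω
R_total = R_p + 363 = 248.3 + 363 = 611.3 Ω
I = V / R_total = 12.0 / 611.3 = 0.01963 A
Voltage across the parallel pair: V_p = I × R_p = 0.01963 × 248.3 = 4.874 V
Use P = V²/R for R2 with V = V_p.
P_R2 = (4.874)² / 446 = 0.05326 W

53.3 mW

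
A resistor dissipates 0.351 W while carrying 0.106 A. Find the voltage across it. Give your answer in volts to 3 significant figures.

From P = V I = I²R = V²/R, with the two given quantities we get V = P / I.
V = 0.351 / 0.1060 = 3.311 V

3.31 V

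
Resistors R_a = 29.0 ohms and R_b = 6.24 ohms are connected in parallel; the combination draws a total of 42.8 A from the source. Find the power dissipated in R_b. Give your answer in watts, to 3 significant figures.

7740 W

Parallel branches share V, not I — compute V via R_eq, then use V²/R for the target branch.
1/R_eq = 1/29.0 + 1/6.24 ⇒ R_eq = 5.135 Ω
V = I_total × R_eq = 42.80 × 5.135 = 219.8 V
P_R_b = V² / R_b = (219.8)² / 6.24 = 7741 W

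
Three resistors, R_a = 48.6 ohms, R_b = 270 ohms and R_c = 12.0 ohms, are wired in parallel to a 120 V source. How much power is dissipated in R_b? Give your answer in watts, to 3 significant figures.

Every branch has 120 V across it, so for R_b the power is simply V²/R.
P_R_b = V² / R_b = (120)² / 270 Ω = 53.33 W

53.3 W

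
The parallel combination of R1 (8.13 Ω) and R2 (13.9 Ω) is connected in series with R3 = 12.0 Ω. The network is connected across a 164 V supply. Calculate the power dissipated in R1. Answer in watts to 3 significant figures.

Combine R1 and R2 into their parallel equivalent first, reducing the network to two series resistors.
R_p = (8.13×13.9)/(8.13+13.9) = 5.130 Ω
R_total = R_p + 12.0 = 5.130 + 12.0 = 17.13 Ω
I = V / R_total = 164 / 17.13 = 9.574 A
Voltage across the parallel pair: V_p = I × R_p = 9.574 × 5.130 = 49.11 V
Use P = V²/R for R1 with V = V_p.
P_R1 = (49.11)² / 8.13 = 296.7 W

297 W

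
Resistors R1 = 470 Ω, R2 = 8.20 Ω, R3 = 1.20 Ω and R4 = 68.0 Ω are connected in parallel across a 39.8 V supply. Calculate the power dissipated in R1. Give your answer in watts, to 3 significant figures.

3.37 W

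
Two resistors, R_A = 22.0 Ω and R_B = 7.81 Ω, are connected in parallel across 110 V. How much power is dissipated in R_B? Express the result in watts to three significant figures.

1550 W

Each parallel branch sees the full supply voltage, so P = V²/R applies directly to the target branch.
P_R_B = V² / R_B = (110)² / 7.81 Ω = 1549 W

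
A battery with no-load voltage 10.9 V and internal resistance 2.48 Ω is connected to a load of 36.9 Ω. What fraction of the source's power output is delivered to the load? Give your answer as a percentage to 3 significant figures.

93.7 %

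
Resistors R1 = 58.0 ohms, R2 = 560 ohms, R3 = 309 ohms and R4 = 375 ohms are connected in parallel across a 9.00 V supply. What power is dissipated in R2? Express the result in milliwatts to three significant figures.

145 mW

Each parallel branch sees the full supply voltage, so P = V²/R applies directly to the target branch.
P_R2 = V² / R2 = (9.00)² / 560 Ω = 0.1446 W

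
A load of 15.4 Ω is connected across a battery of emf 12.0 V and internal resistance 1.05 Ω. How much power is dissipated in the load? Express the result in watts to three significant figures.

8.20 W

With r and R in series, I = ε/(r+R); the load dissipates I²R.
I = ε / (r + R) = 12.0 / (1.05 + 15.4) = 0.7295 A
P_load = I² R = (0.7295)² × 15.4 = 8.195 W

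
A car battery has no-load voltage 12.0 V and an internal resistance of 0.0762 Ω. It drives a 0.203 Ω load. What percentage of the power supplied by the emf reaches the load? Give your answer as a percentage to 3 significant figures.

72.7 %

Both r and R carry the same current, so the power split is just the resistance split: η = R/(R+r).
η = R / (R + r) = 0.203 / (0.203 + 0.0762) = 0.7271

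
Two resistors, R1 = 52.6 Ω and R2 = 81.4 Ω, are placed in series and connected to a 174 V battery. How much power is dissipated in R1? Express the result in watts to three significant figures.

88.7 W

Series elements share the same current, so find I first, then use P = I²R.
R_total = 52.6 + 81.4 = 134.0 Ω
I = V / R_total = 174 / 134.0 = 1.299 A
P_R1 = I² × R1 = (1.299)² × 52.6 = 88.69 W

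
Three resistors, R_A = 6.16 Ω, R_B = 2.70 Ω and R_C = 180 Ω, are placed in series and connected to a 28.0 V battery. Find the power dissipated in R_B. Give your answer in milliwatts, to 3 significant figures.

Series elements share the same current, so find I first, then use P = I²R.
R_total = 6.16 + 2.70 + 180 = 188.9 Ω
I = V / R_total = 28.0 / 188.9 = 0.1483 A
P_R_B = I² × R_B = (0.1483)² × 2.70 = 0.05935 W

59.3 mW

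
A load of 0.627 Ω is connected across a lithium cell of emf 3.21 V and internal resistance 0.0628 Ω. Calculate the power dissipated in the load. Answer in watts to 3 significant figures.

Find the circuit current first, then P = I²R for the load (series elements share I).
I = ε / (r + R) = 3.21 / (0.0628 + 0.627) = 4.654 A
P_load = I² R = (4.654)² × 0.627 = 13.58 W

13.6 W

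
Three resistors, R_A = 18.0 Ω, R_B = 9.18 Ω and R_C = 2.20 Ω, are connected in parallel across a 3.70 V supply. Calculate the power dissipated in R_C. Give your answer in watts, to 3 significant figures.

6.22 W

The supply voltage appears across each parallel branch — just use P = V²/R_C.
P_R_C = V² / R_C = (3.70)² / 2.20 Ω = 6.223 W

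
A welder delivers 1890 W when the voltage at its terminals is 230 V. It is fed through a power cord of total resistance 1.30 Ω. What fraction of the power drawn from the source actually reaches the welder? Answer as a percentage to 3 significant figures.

I = P / V = 1890 / 230 = 8.217 A through the power cord.
P_line = I² R_line = (8.217)² × 1.30 = 87.78 W
P_source = P_load + P_line = 1890 + 87.78 = 1978 W
η = P_load / P_source = 1890 / 1978 = 0.9556

95.6 %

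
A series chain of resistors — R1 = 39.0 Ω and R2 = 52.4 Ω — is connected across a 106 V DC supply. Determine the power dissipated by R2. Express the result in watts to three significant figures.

The current is common to all series resistors; compute it, then apply P = I²R for the target.
R_total = 39.0 + 52.4 = 91.40 Ω
I = V / R_total = 106 / 91.40 = 1.160 A
P_R2 = I² × R2 = (1.160)² × 52.4 = 70.48 W

70.5 W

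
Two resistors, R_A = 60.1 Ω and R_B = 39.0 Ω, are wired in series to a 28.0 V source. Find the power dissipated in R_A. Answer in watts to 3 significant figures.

The current is common to all series resistors; compute it, then apply P = I²R for the target.
R_total = 60.1 + 39.0 = 99.10 Ω
I = V / R_total = 28.0 / 99.10 = 0.2825 A
P_R_A = I² × R_A = (0.2825)² × 60.1 = 4.798 W

4.80 W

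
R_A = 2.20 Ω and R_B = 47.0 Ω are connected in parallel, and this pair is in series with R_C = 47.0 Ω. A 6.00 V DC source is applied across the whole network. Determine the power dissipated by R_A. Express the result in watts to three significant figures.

0.0300 W

Collapse the R_A‖R_B pair into one equivalent R_p; then R_p and R_C form a series string.
R_p = (2.20×47.0)/(2.20+47.0) = 2.102 Ω
R_total = R_p + 47.0 = 2.102 + 47.0 = 49.10 Ω
I = V / R_total = 6.00 / 49.10 = 0.1222 A
Voltage across the parallel pair: V_p = I × R_p = 0.1222 × 2.102 = 0.2568 V
R_A sits across V_p; its power is V_p²/R.
P_R_A = (0.2568)² / 2.20 = 0.02998 W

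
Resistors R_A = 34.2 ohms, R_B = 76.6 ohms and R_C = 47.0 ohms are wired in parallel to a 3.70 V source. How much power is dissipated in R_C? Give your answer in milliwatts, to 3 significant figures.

291 mW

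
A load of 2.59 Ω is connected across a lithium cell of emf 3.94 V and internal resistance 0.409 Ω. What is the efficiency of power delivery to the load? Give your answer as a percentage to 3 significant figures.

Both r and R carry the same current, so the power split is just the resistance split: η = R/(R+r).
η = R / (R + r) = 2.59 / (2.59 + 0.409) = 0.8636

86.4 %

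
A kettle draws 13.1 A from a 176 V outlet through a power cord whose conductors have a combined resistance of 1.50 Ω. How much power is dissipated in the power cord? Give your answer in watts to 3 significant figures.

257 W

Line loss is just I²R for the cable — we know both I and R_line directly.
The power cord carries the full 13.1 A.
P_line = I² R_line = (13.10)² × 1.50 = 257.4 W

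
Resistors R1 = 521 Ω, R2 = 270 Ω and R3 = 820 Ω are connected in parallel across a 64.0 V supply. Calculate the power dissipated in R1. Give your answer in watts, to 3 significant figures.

7.86 W

Every branch has 64.0 V across it, so for R1 the power is simply V²/R.
P_R1 = V² / R1 = (64.0)² / 521 Ω = 7.862 W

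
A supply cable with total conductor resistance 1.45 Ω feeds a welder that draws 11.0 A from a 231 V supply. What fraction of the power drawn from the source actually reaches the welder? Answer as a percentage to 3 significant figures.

The supply cable carries the full 11.0 A.
P_line = I² R_line = (11.00)² × 1.45 = 175.4 W
P_source = V I = 231 × 11.00 = 2541 W; P_load = 2366 W
η = P_load / P_source = 2366 / 2541 = 0.9310

93.1 %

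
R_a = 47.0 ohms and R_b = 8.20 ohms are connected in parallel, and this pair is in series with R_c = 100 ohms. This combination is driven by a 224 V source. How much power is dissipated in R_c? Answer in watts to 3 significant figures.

438 W

Collapse the R_a‖R_b pair into one equivalent R_p; then R_p and R_c form a series string.
R_p = (47.0×8.20)/(47.0+8.20) = 6.982 Ω
R_total = R_p + 100 = 6.982 + 100 = 107.0 Ω
I = V / R_total = 224 / 107.0 = 2.094 A
R_c carries the full series current, so P = I²R.
P_R_c = (2.094)² × 100 = 438.4 W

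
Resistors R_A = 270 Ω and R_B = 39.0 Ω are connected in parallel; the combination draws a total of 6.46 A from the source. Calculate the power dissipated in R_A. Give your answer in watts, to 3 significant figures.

179 W

We need the common branch voltage; get it from I_total × R_eq, then P = V²/R for the branch.
1/R_eq = 1/270 + 1/39.0 ⇒ R_eq = 34.08 Ω
V = I_total × R_eq = 6.460 × 34.08 = 220.1 V
P_R_A = V² / R_A = (220.1)² / 270 = 179.5 W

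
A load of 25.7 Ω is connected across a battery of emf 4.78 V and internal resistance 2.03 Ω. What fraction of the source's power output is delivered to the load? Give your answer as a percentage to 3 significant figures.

Efficiency is P_load / P_total. With a series r and R sharing the same I, P = I²R for each, so η = R/(R+r).
η = R / (R + r) = 25.7 / (25.7 + 2.03) = 0.9268

92.7 %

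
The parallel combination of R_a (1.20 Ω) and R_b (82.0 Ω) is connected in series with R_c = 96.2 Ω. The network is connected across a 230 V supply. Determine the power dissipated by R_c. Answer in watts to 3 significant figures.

First find R_p for the parallel pair, then treat R_p + R_c as a series loop.
R_p = (1.20×82.0)/(1.20+82.0) = 1.183 Ω
R_total = R_p + 96.2 = 1.183 + 96.2 = 97.38 Ω
I = V / R_total = 230 / 97.38 = 2.362 A
All the supply current flows through R_c; use P = I²R_c.
P_R_c = (2.362)² × 96.2 = 536.6 W

537 W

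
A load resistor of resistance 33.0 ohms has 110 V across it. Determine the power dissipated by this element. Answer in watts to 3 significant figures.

367 W

With V across and R both known, P = V²/R gives the dissipation directly.
P = (110 V)² / 33.0 Ω = 366.7 W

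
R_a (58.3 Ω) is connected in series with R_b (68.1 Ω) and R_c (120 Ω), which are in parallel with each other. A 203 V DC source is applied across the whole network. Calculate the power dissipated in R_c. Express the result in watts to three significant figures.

Reduce the parallel pair to R_p first; the network is then a simple series string.
R_p = (68.1×120)/(68.1+120) = 43.44 Ω
R_total = 58.3 + 43.44 = 101.7 Ω
I = V / R_total = 203 / 101.7 = 1.995 A
Voltage across the parallel pair: V_p = I × R_p = 1.995 × 43.44 = 86.68 V
R_c is across V_p, so use P = V²/R for that branch.
P_R_c = (86.68)² / 120 = 62.61 W

62.6 W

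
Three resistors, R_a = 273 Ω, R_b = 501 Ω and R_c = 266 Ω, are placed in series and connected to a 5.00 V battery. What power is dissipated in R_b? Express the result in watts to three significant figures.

0.0116 W

Every series element carries the same I. Get I from the total resistance, then P = I² × R_b.
R_total = 273 + 501 + 266 = 1040 Ω
I = V / R_total = 5.00 / 1040 = 0.004808 A
P_R_b = I² × R_b = (0.004808)² × 501 = 0.01158 W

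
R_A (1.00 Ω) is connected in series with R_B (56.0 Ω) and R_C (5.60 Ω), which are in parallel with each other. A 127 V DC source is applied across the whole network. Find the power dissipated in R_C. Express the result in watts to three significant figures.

2010 W

Collapse R_B‖R_C to a single equivalent, reducing the network to two series elements.
R_p = (56.0×5.60)/(56.0+5.60) = 5.091 Ω
R_total = 1.00 + 5.091 = 6.091 Ω
I = V / R_total = 127 / 6.091 = 20.85 A
Voltage across the parallel pair: V_p = I × R_p = 20.85 × 5.091 = 106.1 V
With V_p across R_C, its power is V_p²/R_C.
P_R_C = (106.1)² / 5.60 = 2012 W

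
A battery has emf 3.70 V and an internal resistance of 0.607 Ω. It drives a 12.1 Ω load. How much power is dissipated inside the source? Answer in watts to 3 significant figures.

The source's internal resistance is just another series element carrying I; its dissipation is I²r.
I = ε / (r + R) = 3.70 / (0.607 + 12.1) = 0.2912 A
P_int = I² r = (0.2912)² × 0.607 = 0.05146 W

0.0515 W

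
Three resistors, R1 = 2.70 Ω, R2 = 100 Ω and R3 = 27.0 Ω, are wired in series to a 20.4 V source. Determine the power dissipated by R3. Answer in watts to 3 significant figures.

0.668 W

Since the resistors are in series they all carry the loop current I = V/R_total; the power in any one is I²R.
R_total = 2.70 + 100 + 27.0 = 129.7 Ω
I = V / R_total = 20.4 / 129.7 = 0.1573 A
P_R3 = I² × R3 = (0.1573)² × 27.0 = 0.6680 W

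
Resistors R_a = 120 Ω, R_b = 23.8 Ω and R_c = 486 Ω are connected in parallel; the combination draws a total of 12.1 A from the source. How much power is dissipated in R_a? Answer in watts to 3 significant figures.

Only the total current is stated, so first find the parallel equivalent to get the voltage across the combination.
1/R_eq = 1/120 + 1/23.8 + 1/486 ⇒ R_eq = 19.08 Ω
V = I_total × R_eq = 12.10 × 19.08 = 230.9 V
P_R_a = V² / R_a = (230.9)² / 120 = 444.2 W

444 W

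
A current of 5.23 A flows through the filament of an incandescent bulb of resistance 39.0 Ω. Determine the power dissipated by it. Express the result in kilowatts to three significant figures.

1.07 kW

Current and resistance are given, so P = I²R is the direct form.
P = (5.230 A)² × 39.0 Ω = 1067 W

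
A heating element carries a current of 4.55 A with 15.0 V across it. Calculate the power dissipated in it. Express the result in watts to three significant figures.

68.2 W

With V and I both given, power follows immediately from P = V I.
P = 15.0 V × 4.550 A = 68.25 W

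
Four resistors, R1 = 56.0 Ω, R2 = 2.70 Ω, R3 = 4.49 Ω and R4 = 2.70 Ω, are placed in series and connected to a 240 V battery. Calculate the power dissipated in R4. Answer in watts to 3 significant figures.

35.8 W

Since the resistors are in series they all carry the loop current I = V/R_total; the power in any one is I²R.
R_total = 56.0 + 2.70 + 4.49 + 2.70 = 65.89 Ω
I = V / R_total = 240 / 65.89 = 3.642 A
P_R4 = I² × R4 = (3.642)² × 2.70 = 35.82 W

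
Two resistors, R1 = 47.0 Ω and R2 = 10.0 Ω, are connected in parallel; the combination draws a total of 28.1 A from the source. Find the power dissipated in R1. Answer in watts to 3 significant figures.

1140 W

Only the total current is stated, so first find the parallel equivalent to get the voltage across the combination.
1/R_eq = 1/47.0 + 1/10.0 ⇒ R_eq = 8.246 Ω
V = I_total × R_eq = 28.10 × 8.246 = 231.7 V
P_R1 = V² / R1 = (231.7)² / 47.0 = 1142 W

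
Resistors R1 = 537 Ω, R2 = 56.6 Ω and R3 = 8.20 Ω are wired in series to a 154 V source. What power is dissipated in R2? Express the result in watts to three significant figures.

3.71 W

The current is common to all series resistors; compute it, then apply P = I²R for the target.
R_total = 537 + 56.6 + 8.20 = 601.8 Ω
I = V / R_total = 154 / 601.8 = 0.2559 A
P_R2 = I² × R2 = (0.2559)² × 56.6 = 3.706 W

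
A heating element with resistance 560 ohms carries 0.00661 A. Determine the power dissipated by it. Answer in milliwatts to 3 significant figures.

24.5 mW

Current and resistance are given, so P = I²R is the direct form.
P = (0.006610 A)² × 560 Ω = 0.02447 W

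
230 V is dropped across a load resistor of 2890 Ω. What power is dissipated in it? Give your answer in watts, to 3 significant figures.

18.3 W

Voltage and resistance are given, so P = V²/R is the one-step route.
P = (230 V)² / 2890 Ω = 18.30 W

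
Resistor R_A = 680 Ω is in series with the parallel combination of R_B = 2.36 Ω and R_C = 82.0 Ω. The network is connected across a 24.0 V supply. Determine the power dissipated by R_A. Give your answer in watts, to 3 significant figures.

Reduce the parallel pair to R_p first; the network is then a simple series string.
R_p = (2.36×82.0)/(2.36+82.0) = 2.294 Ω
R_total = 680 + 2.294 = 682.3 Ω
I = V / R_total = 24.0 / 682.3 = 0.03518 A
All the current flows through R_A; use P = I²R.
P_R_A = (0.03518)² × 680 = 0.8414 W

0.841 W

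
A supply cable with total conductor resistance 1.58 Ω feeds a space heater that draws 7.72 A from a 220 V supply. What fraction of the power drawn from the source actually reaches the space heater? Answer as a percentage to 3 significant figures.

94.5 %

The supply cable carries the full 7.72 A.
P_line = I² R_line = (7.720)² × 1.58 = 94.17 W
P_source = V I = 220 × 7.720 = 1698 W; P_load = 1604 W
η = P_load / P_source = 1604 / 1698 = 0.9446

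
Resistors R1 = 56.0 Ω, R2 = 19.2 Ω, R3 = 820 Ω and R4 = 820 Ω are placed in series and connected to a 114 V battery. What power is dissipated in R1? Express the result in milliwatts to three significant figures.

247 mW

In a series string the same current flows through every resistor — find that current, then P = I²R for the one we want.
R_total = 56.0 + 19.2 + 820 + 820 = 1715 Ω
I = V / R_total = 114 / 1715 = 0.06646 A
P_R1 = I² × R1 = (0.06646)² × 56.0 = 0.2474 W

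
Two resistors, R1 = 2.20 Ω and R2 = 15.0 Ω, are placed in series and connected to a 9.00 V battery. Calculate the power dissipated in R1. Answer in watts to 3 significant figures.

0.602 W

The current is common to all series resistors; compute it, then apply P = I²R for the target.
R_total = 2.20 + 15.0 = 17.20 Ω
I = V / R_total = 9.00 / 17.20 = 0.5233 A
P_R1 = I² × R1 = (0.5233)² × 2.20 = 0.6024 W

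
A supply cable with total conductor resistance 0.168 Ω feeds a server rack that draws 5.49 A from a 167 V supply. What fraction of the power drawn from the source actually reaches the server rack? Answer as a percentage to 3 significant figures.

99.4 %

The supply cable carries the full 5.49 A.
P_line = I² R_line = (5.490)² × 0.168 = 5.064 W
P_source = V I = 167 × 5.490 = 916.8 W; P_load = 911.8 W
η = P_load / P_source = 911.8 / 916.8 = 0.9945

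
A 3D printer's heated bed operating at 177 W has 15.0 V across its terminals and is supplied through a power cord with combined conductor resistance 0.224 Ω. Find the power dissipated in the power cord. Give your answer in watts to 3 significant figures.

The power cord is a series resistance carrying the load current; its dissipation is I²R_line.
I = P / V = 177 / 15.0 = 11.80 A through the power cord.
P_line = I² R_line = (11.80)² × 0.224 = 31.19 W

31.2 W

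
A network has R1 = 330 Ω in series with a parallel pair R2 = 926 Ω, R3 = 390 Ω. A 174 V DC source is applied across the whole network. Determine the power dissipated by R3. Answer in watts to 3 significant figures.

16.0 W

First combine the parallel branches into one equivalent R_p, then R1 + R_p is a series pair.
R_p = (926×390)/(926+390) = 274.4 Ω
R_total = 330 + 274.4 = 604.4 Ω
I = V / R_total = 174 / 604.4 = 0.2879 A
Voltage across the parallel pair: V_p = I × R_p = 0.2879 × 274.4 = 79.00 V
R3 is across V_p, so use P = V²/R for that branch.
P_R3 = (79.00)² / 390 = 16.00 W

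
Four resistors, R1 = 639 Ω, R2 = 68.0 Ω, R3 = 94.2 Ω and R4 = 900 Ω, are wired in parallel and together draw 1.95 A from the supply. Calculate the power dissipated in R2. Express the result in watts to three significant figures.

71.3 W

Parallel branches share V, not I — compute V via R_eq, then use V²/R for the target branch.
1/R_eq = 1/639 + 1/68.0 + 1/94.2 + 1/900 ⇒ R_eq = 35.72 Ω
V = I_total × R_eq = 1.950 × 35.72 = 69.65 V
P_R2 = V² / R2 = (69.65)² / 68.0 = 71.34 W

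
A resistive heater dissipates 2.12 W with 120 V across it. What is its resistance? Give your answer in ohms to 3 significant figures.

6790 Ω

Inverting the appropriate power form: R = V² / P.
R = (120)² / 2.12 = 6792 Ω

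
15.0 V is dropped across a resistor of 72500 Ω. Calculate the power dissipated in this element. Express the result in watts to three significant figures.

0.00310 W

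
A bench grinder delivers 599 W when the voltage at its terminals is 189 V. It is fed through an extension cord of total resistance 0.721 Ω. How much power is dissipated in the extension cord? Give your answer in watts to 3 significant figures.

7.24 W

Line loss is just I²R for the cable — we know both I and R_line directly.
I = P / V = 599 / 189 = 3.169 A through the extension cord.
P_line = I² R_line = (3.169)² × 0.721 = 7.242 W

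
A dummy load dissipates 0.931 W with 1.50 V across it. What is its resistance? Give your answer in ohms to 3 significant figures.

The two known quantities fix the third via R = V² / P.
R = (1.50)² / 0.931 = 2.417 Ω

2.42 Ω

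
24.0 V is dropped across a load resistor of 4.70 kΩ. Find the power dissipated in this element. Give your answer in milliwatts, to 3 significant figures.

Voltage and resistance are given, so P = V²/R is the one-step route.
P = (24.0 V)² / 4700 Ω = 0.1226 W

123 mW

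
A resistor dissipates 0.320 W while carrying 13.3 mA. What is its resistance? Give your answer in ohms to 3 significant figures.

The two known quantities fix the third via R = P / I².
R = 0.320 / (0.01330)² = 1809 Ω

1810 Ω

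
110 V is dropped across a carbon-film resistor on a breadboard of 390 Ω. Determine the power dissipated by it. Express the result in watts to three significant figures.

Voltage and resistance are given, so P = V²/R is the one-step route.
P = (110 V)² / 390 Ω = 31.03 W

31.0 W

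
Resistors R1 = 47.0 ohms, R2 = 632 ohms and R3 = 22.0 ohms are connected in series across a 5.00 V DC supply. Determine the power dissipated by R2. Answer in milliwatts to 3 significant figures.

32.2 mW

Since the resistors are in series they all carry the loop current I = V/R_total; the power in any one is I²R.
R_total = 47.0 + 632 + 22.0 = 701.0 Ω
I = V / R_total = 5.00 / 701.0 = 0.007133 A
P_R2 = I² × R2 = (0.007133)² × 632 = 0.03215 W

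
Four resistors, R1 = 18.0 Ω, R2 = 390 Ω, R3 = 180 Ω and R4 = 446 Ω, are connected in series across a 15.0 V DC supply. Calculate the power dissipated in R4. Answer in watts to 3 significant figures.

0.0939 W

Since the resistors are in series they all carry the loop current I = V/R_total; the power in any one is I²R.
R_total = 18.0 + 390 + 180 + 446 = 1034 Ω
I = V / R_total = 15.0 / 1034 = 0.01451 A
P_R4 = I² × R4 = (0.01451)² × 446 = 0.09386 W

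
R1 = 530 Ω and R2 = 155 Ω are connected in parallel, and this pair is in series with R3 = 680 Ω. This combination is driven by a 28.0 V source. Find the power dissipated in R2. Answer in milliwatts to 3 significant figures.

Reduce the parallel combination to a single R_p; the circuit then becomes R_p in series with the remaining resistor.
R_p = (530×155)/(530+155) = 119.9 Ω
R_total = R_p + 680 = 119.9 + 680 = 799.9 Ω
I = V / R_total = 28.0 / 799.9 = 0.03500 A
Voltage across the parallel pair: V_p = I × R_p = 0.03500 × 119.9 = 4.198 V
Use P = V²/R for R2 with V = V_p.
P_R2 = (4.198)² / 155 = 0.1137 W

114 mW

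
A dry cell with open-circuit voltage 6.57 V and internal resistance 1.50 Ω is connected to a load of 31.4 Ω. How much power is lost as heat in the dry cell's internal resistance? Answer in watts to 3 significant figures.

The internal resistance carries the same current as the load; P_int = I²r.
I = ε / (r + R) = 6.57 / (1.50 + 31.4) = 0.1997 A
P_int = I² r = (0.1997)² × 1.50 = 0.05982 W

0.0598 W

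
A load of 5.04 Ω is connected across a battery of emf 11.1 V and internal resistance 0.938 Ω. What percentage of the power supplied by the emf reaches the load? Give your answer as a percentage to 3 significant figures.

Efficiency is P_load / P_total. With a series r and R sharing the same I, P = I²R for each, so η = R/(R+r).
η = R / (R + r) = 5.04 / (5.04 + 0.938) = 0.8431

84.3 %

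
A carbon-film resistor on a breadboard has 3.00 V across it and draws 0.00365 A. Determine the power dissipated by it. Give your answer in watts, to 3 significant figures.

With V and I both given, power follows immediately from P = V I.
P = 3.00 V × 0.003650 A = 0.01095 W

0.0109 W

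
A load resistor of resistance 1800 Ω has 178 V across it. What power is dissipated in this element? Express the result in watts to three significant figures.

17.6 W

With V across and R both known, P = V²/R gives the dissipation directly.
P = (178 V)² / 1800 Ω = 17.60 W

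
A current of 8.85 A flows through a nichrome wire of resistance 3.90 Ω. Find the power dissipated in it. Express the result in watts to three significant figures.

With I and R stated, P = I²R applies in one step.
P = (8.850 A)² × 3.90 Ω = 305.5 W

305 W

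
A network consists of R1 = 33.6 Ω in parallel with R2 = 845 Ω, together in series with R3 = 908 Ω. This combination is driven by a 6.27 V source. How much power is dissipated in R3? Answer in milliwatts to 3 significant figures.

Reduce the parallel combination to a single R_p; the circuit then becomes R_p in series with the remaining resistor.
R_p = (33.6×845)/(33.6+845) = 32.32 Ω
R_total = R_p + 908 = 32.32 + 908 = 940.3 Ω
I = V / R_total = 6.27 / 940.3 = 0.006668 A
R3 is the series element, so its power is I²R.
P_R3 = (0.006668)² × 908 = 0.04037 W

40.4 mW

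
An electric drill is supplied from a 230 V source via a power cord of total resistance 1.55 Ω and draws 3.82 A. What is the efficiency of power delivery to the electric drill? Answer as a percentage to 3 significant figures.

The power cord carries the full 3.82 A.
P_line = I² R_line = (3.820)² × 1.55 = 22.62 W
P_source = V I = 230 × 3.820 = 878.6 W; P_load = 856.0 W
η = P_load / P_source = 856.0 / 878.6 = 0.9743

97.4 %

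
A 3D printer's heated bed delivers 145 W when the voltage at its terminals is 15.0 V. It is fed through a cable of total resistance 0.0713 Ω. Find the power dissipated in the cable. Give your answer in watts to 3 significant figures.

6.66 W

The cable is a series resistance carrying the load current; its dissipation is I²R_line.
I = P / V = 145 / 15.0 = 9.667 A through the cable.
P_line = I² R_line = (9.667)² × 0.0713 = 6.663 W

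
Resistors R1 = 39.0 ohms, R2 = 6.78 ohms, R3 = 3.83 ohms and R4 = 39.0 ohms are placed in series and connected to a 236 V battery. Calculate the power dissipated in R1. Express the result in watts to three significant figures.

Series elements share the same current, so find I first, then use P = I²R.
R_total = 39.0 + 6.78 + 3.83 + 39.0 = 88.61 Ω
I = V / R_total = 236 / 88.61 = 2.663 A
P_R1 = I² × R1 = (2.663)² × 39.0 = 276.6 W

277 W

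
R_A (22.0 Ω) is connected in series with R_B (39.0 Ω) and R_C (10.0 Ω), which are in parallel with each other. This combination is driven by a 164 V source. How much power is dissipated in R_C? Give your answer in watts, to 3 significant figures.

190 W

Collapse R_B‖R_C to a single equivalent, reducing the network to two series elements.
R_p = (39.0×10.0)/(39.0+10.0) = 7.959 Ω
R_total = 22.0 + 7.959 = 29.96 Ω
I = V / R_total = 164 / 29.96 = 5.474 A
Voltage across the parallel pair: V_p = I × R_p = 5.474 × 7.959 = 43.57 V
With V_p across R_C, its power is V_p²/R_C.
P_R_C = (43.57)² / 10.0 = 189.8 W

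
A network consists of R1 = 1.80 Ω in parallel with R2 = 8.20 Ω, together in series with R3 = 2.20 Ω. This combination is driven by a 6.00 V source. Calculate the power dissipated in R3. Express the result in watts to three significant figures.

Collapse the R1‖R2 pair into one equivalent R_p; then R_p and R3 form a series string.
R_p = (1.80×8.20)/(1.80+8.20) = 1.476 Ω
R_total = R_p + 2.20 = 1.476 + 2.20 = 3.676 Ω
I = V / R_total = 6.00 / 3.676 = 1.632 A
R3 is the series element, so its power is I²R.
P_R3 = (1.632)² × 2.20 = 5.861 W

5.86 W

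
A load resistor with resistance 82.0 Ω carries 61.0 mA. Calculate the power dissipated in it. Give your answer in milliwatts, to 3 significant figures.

305 mW

With I and R stated, P = I²R applies in one step.
P = (0.06100 A)² × 82.0 Ω = 0.3051 W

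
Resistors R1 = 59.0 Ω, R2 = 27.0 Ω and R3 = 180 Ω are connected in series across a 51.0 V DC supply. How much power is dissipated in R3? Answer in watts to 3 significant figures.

6.62 W

Series elements share the same current, so find I first, then use P = I²R.
R_total = 59.0 + 27.0 + 180 = 266.0 Ω
I = V / R_total = 51.0 / 266.0 = 0.1917 A
P_R3 = I² × R3 = (0.1917)² × 180 = 6.617 W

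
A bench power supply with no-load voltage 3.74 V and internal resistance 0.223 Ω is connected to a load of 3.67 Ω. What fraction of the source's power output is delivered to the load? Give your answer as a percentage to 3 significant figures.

94.3 %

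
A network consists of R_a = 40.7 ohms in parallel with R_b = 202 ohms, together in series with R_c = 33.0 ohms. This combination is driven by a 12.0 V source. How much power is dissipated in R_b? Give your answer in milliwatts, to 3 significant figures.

183 mW

First find R_p for the parallel pair, then treat R_p + R_c as a series loop.
R_p = (40.7×202)/(40.7+202) = 33.87 Ω
R_total = R_p + 33.0 = 33.87 + 33.0 = 66.87 Ω
I = V / R_total = 12.0 / 66.87 = 0.1794 A
Voltage across the parallel pair: V_p = I × R_p = 0.1794 × 33.87 = 6.078 V
Use P = V²/R for R_b with V = V_p.
P_R_b = (6.078)² / 202 = 0.1829 W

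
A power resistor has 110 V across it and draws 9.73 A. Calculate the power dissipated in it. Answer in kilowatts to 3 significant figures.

1.07 kW

Since both terminal voltage and current are stated, P = V I gives the power in one step.
P = 110 V × 9.730 A = 1070 W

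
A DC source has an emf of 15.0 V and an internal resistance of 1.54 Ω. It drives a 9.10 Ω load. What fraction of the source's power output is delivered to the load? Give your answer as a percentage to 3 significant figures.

85.5 %

The source delivers εI, of which I²R reaches the load and I²r is lost; since I is common, η = R/(R+r).
η = R / (R + r) = 9.10 / (9.10 + 1.54) = 0.8553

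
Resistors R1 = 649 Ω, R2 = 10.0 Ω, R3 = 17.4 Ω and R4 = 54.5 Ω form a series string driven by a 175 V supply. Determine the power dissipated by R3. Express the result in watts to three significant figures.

Since the resistors are in series they all carry the loop current I = V/R_total; the power in any one is I²R.
R_total = 649 + 10.0 + 17.4 + 54.5 = 730.9 Ω
I = V / R_total = 175 / 730.9 = 0.2394 A
P_R3 = I² × R3 = (0.2394)² × 17.4 = 0.9975 W

0.997 W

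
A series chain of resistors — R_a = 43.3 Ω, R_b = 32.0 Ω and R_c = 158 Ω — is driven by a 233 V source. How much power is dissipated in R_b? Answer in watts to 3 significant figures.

In a series string the same current flows through every resistor — find that current, then P = I²R for the one we want.
R_total = 43.3 + 32.0 + 158 = 233.3 Ω
I = V / R_total = 233 / 233.3 = 0.9987 A
P_R_b = I² × R_b = (0.9987)² × 32.0 = 31.92 W

31.9 W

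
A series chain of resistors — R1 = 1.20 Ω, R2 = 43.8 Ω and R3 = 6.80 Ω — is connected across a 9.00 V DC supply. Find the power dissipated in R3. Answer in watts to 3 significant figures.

0.205 W

Every series element carries the same I. Get I from the total resistance, then P = I² × R3.
R_total = 1.20 + 43.8 + 6.80 = 51.80 Ω
I = V / R_total = 9.00 / 51.80 = 0.1737 A
P_R3 = I² × R3 = (0.1737)² × 6.80 = 0.2053 W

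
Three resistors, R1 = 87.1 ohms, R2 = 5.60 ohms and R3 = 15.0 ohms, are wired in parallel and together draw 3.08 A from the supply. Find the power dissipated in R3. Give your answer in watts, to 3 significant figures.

9.60 W

We need the common branch voltage; get it from I_total × R_eq, then P = V²/R for the branch.
1/R_eq = 1/87.1 + 1/5.60 + 1/15.0 ⇒ R_eq = 3.895 Ω
V = I_total × R_eq = 3.080 × 3.895 = 12.00 V
P_R3 = V² / R3 = (12.00)² / 15.0 = 9.596 W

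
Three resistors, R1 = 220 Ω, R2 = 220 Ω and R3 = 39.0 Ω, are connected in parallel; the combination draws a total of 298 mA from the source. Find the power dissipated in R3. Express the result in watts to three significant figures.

1.89 W

Parallel branches share V, not I — compute V via R_eq, then use V²/R for the target branch.
1/R_eq = 1/220 + 1/220 + 1/39.0 ⇒ R_eq = 28.79 Ω
V = I_total × R_eq = 0.2980 × 28.79 = 8.580 V
P_R3 = V² / R3 = (8.580)² / 39.0 = 1.888 W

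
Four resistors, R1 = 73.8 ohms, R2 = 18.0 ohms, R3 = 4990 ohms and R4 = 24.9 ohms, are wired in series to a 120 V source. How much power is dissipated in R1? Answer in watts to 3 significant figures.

The current is common to all series resistors; compute it, then apply P = I²R for the target.
R_total = 73.8 + 18.0 + 4990 + 24.9 = 5107 Ω
I = V / R_total = 120 / 5107 = 0.02350 A
P_R1 = I² × R1 = (0.02350)² × 73.8 = 0.04075 W

0.0408 W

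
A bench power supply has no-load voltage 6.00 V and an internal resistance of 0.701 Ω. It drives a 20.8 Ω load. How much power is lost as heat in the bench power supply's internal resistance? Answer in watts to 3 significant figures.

0.0546 W

The source's internal resistance is just another series element carrying I; its dissipation is I²r.
I = ε / (r + R) = 6.00 / (0.701 + 20.8) = 0.2791 A
P_int = I² r = (0.2791)² × 0.701 = 0.05459 W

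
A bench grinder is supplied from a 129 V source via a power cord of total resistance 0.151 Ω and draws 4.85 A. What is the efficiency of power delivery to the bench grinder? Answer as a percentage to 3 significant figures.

The power cord carries the full 4.85 A.
P_line = I² R_line = (4.850)² × 0.151 = 3.552 W
P_source = V I = 129 × 4.850 = 625.6 W; P_load = 622.1 W
η = P_load / P_source = 622.1 / 625.6 = 0.9943

99.4 %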